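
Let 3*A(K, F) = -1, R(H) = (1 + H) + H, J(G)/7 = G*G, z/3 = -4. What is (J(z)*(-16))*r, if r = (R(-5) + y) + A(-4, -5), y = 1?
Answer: 134400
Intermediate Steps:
z = -12 (z = 3*(-4) = -12)
J(G) = 7*G² (J(G) = 7*(G*G) = 7*G²)
R(H) = 1 + 2*H
A(K, F) = -⅓ (A(K, F) = (⅓)*(-1) = -⅓)
r = -25/3 (r = ((1 + 2*(-5)) + 1) - ⅓ = ((1 - 10) + 1) - ⅓ = (-9 + 1) - ⅓ = -8 - ⅓ = -25/3 ≈ -8.3333)
(J(z)*(-16))*r = ((7*(-12)²)*(-16))*(-25/3) = ((7*144)*(-16))*(-25/3) = (1008*(-16))*(-25/3) = -16128*(-25/3) = 134400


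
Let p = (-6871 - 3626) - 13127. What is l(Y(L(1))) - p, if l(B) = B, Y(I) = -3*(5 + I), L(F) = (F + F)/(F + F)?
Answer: 23606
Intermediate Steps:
L(F) = 1 (L(F) = (2*F)/((2*F)) = (2*F)*(1/(2*F)) = 1)
Y(I) = -15 - 3*I
p = -23624 (p = -10497 - 13127 = -23624)
l(Y(L(1))) - p = (-15 - 3*1) - 1*(-23624) = (-15 - 3) + 23624 = -18 + 23624 = 23606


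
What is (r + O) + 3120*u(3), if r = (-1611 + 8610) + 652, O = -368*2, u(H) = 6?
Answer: 25635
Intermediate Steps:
O = -736
r = 7651 (r = 6999 + 652 = 7651)
(r + O) + 3120*u(3) = (7651 - 736) + 3120*6 = 6915 + 18720 = 25635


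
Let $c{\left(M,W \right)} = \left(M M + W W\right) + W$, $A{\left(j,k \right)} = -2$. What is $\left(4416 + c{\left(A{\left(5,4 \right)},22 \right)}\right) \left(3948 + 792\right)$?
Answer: $23349240$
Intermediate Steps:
$c{\left(M,W \right)} = W + M^{2} + W^{2}$ ($c{\left(M,W \right)} = \left(M^{2} + W^{2}\right) + W = W + M^{2} + W^{2}$)
$\left(4416 + c{\left(A{\left(5,4 \right)},22 \right)}\right) \left(3948 + 792\right) = \left(4416 + \left(22 + \left(-2\right)^{2} + 22^{2}\right)\right) \left(3948 + 792\right) = \left(4416 + \left(22 + 4 + 484\right)\right) 4740 = \left(4416 + 510\right) 4740 = 4926 \cdot 4740 = 23349240$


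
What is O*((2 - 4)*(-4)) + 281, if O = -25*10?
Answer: -1719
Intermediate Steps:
O = -250
O*((2 - 4)*(-4)) + 281 = -250*(2 - 4)*(-4) + 281 = -(-500)*(-4) + 281 = -250*8 + 281 = -2000 + 281 = -1719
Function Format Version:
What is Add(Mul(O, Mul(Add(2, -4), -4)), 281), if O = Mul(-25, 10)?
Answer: -1719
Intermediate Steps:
O = -250
Add(Mul(O, Mul(Add(2, -4), -4)), 281) = Add(Mul(-250, Mul(Add(2, -4), -4)), 281) = Add(Mul(-250, Mul(-2, -4)), 281) = Add(Mul(-250, 8), 281) = Add(-2000, 281) = -1719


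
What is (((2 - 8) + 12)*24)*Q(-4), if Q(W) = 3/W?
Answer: -108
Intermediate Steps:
(((2 - 8) + 12)*24)*Q(-4) = (((2 - 8) + 12)*24)*(3/(-4)) = ((-6 + 12)*24)*(3*(-¼)) = (6*24)*(-¾) = 144*(-¾) = -108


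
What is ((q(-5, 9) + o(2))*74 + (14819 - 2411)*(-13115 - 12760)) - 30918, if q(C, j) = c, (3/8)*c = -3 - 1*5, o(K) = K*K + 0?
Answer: -963267602/3 ≈ -3.2109e+8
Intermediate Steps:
o(K) = K² (o(K) = K² + 0 = K²)
c = -64/3 (c = 8*(-3 - 1*5)/3 = 8*(-3 - 5)/3 = (8/3)*(-8) = -64/3 ≈ -21.333)
q(C, j) = -64/3
((q(-5, 9) + o(2))*74 + (14819 - 2411)*(-13115 - 12760)) - 30918 = ((-64/3 + 2²)*74 + (14819 - 2411)*(-13115 - 12760)) - 30918 = ((-64/3 + 4)*74 + 12408*(-25875)) - 30918 = (-52/3*74 - 321057000) - 30918 = (-3848/3 - 321057000) - 30918 = -963174848/3 - 30918 = -963267602/3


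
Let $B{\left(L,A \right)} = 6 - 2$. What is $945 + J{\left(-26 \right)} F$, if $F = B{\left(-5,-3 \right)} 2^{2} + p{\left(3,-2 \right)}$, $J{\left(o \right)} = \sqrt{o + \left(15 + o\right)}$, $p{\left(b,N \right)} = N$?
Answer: $945 + 14 i \sqrt{37} \approx 945.0 + 85.159 i$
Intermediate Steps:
$B{\left(L,A \right)} = 4$ ($B{\left(L,A \right)} = 6 - 2 = 4$)
$J{\left(o \right)} = \sqrt{15 + 2 o}$
$F = 14$ ($F = 4 \cdot 2^{2} - 2 = 4 \cdot 4 - 2 = 16 - 2 = 14$)
$945 + J{\left(-26 \right)} F = 945 + \sqrt{15 + 2 \left(-26\right)} 14 = 945 + \sqrt{15 - 52} \cdot 14 = 945 + \sqrt{-37} \cdot 14 = 945 + i \sqrt{37} \cdot 14 = 945 + 14 i \sqrt{37}$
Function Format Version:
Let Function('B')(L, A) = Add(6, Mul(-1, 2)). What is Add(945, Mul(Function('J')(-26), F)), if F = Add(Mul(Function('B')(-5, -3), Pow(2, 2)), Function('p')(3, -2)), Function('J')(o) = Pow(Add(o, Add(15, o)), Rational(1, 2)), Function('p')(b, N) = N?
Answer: Add(945, Mul(14, I, Pow(37, Rational(1, 2)))) ≈ Add(945.00, Mul(85.159, I))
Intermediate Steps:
Function('B')(L, A) = 4 (Function('B')(L, A) = Add(6, -2) = 4)
Function('J')(o) = Pow(Add(15, Mul(2, o)), Rational(1, 2))
F = 14 (F = Add(Mul(4, Pow(2, 2)), -2) = Add(Mul(4, 4), -2) = Add(16, -2) = 14)
Add(945, Mul(Function('J')(-26), F)) = Add(945, Mul(Pow(Add(15, Mul(2, -26)), Rational(1, 2)), 14)) = Add(945, Mul(Pow(Add(15, -52), Rational(1, 2)), 14)) = Add(945, Mul(Pow(-37, Rational(1, 2)), 14)) = Add(945, Mul(Mul(I, Pow(37, Rational(1, 2))), 14)) = Add(945, Mul(14, I, Pow(37, Rational(1, 2))))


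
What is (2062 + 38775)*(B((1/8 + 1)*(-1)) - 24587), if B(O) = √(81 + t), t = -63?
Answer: -1004059319 + 122511*√2 ≈ -1.0039e+9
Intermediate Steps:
B(O) = 3*√2 (B(O) = √(81 - 63) = √18 = 3*√2)
(2062 + 38775)*(B((1/8 + 1)*(-1)) - 24587) = (2062 + 38775)*(3*√2 - 24587) = 40837*(-24587 + 3*√2) = -1004059319 + 122511*√2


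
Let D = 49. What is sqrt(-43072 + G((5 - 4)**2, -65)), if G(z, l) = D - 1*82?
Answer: I*sqrt(43105) ≈ 207.62*I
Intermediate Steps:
G(z, l) = -33 (G(z, l) = 49 - 1*82 = 49 - 82 = -33)
sqrt(-43072 + G((5 - 4)**2, -65)) = sqrt(-43072 - 33) = sqrt(-43105) = I*sqrt(43105)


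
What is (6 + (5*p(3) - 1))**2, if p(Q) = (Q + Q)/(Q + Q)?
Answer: 100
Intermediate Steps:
p(Q) = 1 (p(Q) = (2*Q)/((2*Q)) = (2*Q)*(1/(2*Q)) = 1)
(6 + (5*p(3) - 1))**2 = (6 + (5*1 - 1))**2 = (6 + (5 - 1))**2 = (6 + 4)**2 = 10**2 = 100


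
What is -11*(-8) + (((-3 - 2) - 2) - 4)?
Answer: 77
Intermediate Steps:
-11*(-8) + (((-3 - 2) - 2) - 4) = 88 + ((-5 - 2) - 4) = 88 + (-7 - 4) = 88 - 11 = 77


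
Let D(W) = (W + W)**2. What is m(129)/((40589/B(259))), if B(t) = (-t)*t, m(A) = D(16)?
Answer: -1856512/1097 ≈ -1692.4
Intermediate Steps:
D(W) = 4*W**2 (D(W) = (2*W)**2 = 4*W**2)
m(A) = 1024 (m(A) = 4*16**2 = 4*256 = 1024)
B(t) = -t**2
m(129)/((40589/B(259))) = 1024/((40589/((-1*259**2)))) = 1024/((40589/((-1*67081)))) = 1024/((40589/(-67081))) = 1024/((40589*(-1/67081))) = 1024/(-1097/1813) = 1024*(-1813/1097) = -1856512/1097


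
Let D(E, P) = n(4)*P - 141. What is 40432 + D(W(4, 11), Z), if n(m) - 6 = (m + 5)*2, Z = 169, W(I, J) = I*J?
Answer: 44347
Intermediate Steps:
n(m) = 16 + 2*m (n(m) = 6 + (m + 5)*2 = 6 + (5 + m)*2 = 6 + (10 + 2*m) = 16 + 2*m)
D(E, P) = -141 + 24*P (D(E, P) = (16 + 2*4)*P - 141 = (16 + 8)*P - 141 = 24*P - 141 = -141 + 24*P)
40432 + D(W(4, 11), Z) = 40432 + (-141 + 24*169) = 40432 + (-141 + 4056) = 40432 + 3915 = 44347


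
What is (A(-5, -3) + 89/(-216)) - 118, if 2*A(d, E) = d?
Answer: -26117/216 ≈ -120.91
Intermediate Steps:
A(d, E) = d/2
(A(-5, -3) + 89/(-216)) - 118 = ((1/2)*(-5) + 89/(-216)) - 118 = (-5/2 + 89*(-1/216)) - 118 = (-5/2 - 89/216) - 118 = -629/216 - 118 = -26117/216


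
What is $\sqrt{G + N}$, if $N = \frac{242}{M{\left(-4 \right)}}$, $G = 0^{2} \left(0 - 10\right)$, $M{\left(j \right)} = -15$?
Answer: $\frac{11 i \sqrt{30}}{15} \approx 4.0166 i$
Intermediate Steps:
$G = 0$ ($G = 0 \left(-10\right) = 0$)
$N = - \frac{242}{15}$ ($N = \frac{242}{-15} = 242 \left(- \frac{1}{15}\right) = - \frac{242}{15} \approx -16.133$)
$\sqrt{G + N} = \sqrt{0 - \frac{242}{15}} = \sqrt{- \frac{242}{15}} = \frac{11 i \sqrt{30}}{15}$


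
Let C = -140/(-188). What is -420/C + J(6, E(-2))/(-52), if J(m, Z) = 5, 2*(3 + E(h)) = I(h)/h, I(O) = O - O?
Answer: -29333/52 ≈ -564.10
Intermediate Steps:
I(O) = 0
C = 35/47 (C = -140*(-1/188) = 35/47 ≈ 0.74468)
E(h) = -3 (E(h) = -3 + (0/h)/2 = -3 + (1/2)*0 = -3 + 0 = -3)
-420/C + J(6, E(-2))/(-52) = -420/35/47 + 5/(-52) = -420*47/35 + 5*(-1/52) = -564 - 5/52 = -29333/52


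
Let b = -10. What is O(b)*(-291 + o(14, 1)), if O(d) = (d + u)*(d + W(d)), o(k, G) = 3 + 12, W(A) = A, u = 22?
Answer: 66240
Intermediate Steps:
o(k, G) = 15
O(d) = 2*d*(22 + d) (O(d) = (d + 22)*(d + d) = (22 + d)*(2*d) = 2*d*(22 + d))
O(b)*(-291 + o(14, 1)) = (2*(-10)*(22 - 10))*(-291 + 15) = (2*(-10)*12)*(-276) = -240*(-276) = 66240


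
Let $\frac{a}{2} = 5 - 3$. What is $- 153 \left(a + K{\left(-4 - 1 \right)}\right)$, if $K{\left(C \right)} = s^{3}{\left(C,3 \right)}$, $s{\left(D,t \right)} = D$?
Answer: $18513$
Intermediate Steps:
$K{\left(C \right)} = C^{3}$
$a = 4$ ($a = 2 \left(5 - 3\right) = 2 \cdot 2 = 4$)
$- 153 \left(a + K{\left(-4 - 1 \right)}\right) = - 153 \left(4 + \left(-4 - 1\right)^{3}\right) = - 153 \left(4 + \left(-5\right)^{3}\right) = - 153 \left(4 - 125\right) = \left(-153\right) \left(-121\right) = 18513$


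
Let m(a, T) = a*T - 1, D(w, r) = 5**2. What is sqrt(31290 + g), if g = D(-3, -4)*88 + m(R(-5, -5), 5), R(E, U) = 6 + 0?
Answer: sqrt(33519) ≈ 183.08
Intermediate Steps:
R(E, U) = 6
D(w, r) = 25
m(a, T) = -1 + T*a (m(a, T) = T*a - 1 = -1 + T*a)
g = 2229 (g = 25*88 + (-1 + 5*6) = 2200 + (-1 + 30) = 2200 + 29 = 2229)
sqrt(31290 + g) = sqrt(31290 + 2229) = sqrt(33519)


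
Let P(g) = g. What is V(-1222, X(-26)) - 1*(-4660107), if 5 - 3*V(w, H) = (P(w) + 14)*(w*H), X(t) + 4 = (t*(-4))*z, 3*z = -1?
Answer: 213177394/9 ≈ 2.3686e+7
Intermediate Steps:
z = -⅓ (z = (⅓)*(-1) = -⅓ ≈ -0.33333)
X(t) = -4 + 4*t/3 (X(t) = -4 + (t*(-4))*(-⅓) = -4 - 4*t*(-⅓) = -4 + 4*t/3)
V(w, H) = 5/3 - H*w*(14 + w)/3 (V(w, H) = 5/3 - (w + 14)*w*H/3 = 5/3 - (14 + w)*H*w/3 = 5/3 - H*w*(14 + w)/3)
V(-1222, X(-26)) - 1*(-4660107) = (5/3 - 14/3*(-4 + (4/3)*(-26))*(-1222) - ⅓*(-4 + (4/3)*(-26))*(-1222)²) - 1*(-4660107) = (5/3 - 14/3*(-4 - 104/3)*(-1222) - ⅓*(-4 - 104/3)*1493284) + 4660107 = (5/3 - 14/3*(-116/3)*(-1222) - ⅓*(-116/3)*1493284) + 4660107 = (5/3 - 1984528/9 + 173220944/9) + 4660107 = 171236431/9 + 4660107 = 213177394/9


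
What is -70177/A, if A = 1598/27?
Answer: -1894779/1598 ≈ -1185.7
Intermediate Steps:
A = 1598/27 (A = (1/27)*1598 = 1598/27 ≈ 59.185)
-70177/A = -70177/1598/27 = -70177*27/1598 = -1894779/1598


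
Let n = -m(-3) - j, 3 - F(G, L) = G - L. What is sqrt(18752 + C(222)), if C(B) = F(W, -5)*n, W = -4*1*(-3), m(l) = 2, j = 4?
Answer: 2*sqrt(4709) ≈ 137.24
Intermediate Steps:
W = 12 (W = -4*(-3) = 12)
F(G, L) = 3 + L - G (F(G, L) = 3 - (G - L) = 3 + (L - G) = 3 + L - G)
n = -6 (n = -1*2 - 1*4 = -2 - 4 = -6)
C(B) = 84 (C(B) = (3 - 5 - 1*12)*(-6) = (3 - 5 - 12)*(-6) = -14*(-6) = 84)
sqrt(18752 + C(222)) = sqrt(18752 + 84) = sqrt(18836) = 2*sqrt(4709)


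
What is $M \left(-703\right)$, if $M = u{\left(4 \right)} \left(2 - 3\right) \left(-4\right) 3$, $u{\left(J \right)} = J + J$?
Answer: $-67488$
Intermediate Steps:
$u{\left(J \right)} = 2 J$
$M = 96$ ($M = 2 \cdot 4 \left(2 - 3\right) \left(-4\right) 3 = 8 \left(\left(-1\right) \left(-4\right)\right) 3 = 8 \cdot 4 \cdot 3 = 32 \cdot 3 = 96$)
$M \left(-703\right) = 96 \left(-703\right) = -67488$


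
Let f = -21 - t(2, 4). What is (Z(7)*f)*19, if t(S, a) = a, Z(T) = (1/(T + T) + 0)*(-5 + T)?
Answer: -475/7 ≈ -67.857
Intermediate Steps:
Z(T) = (-5 + T)/(2*T) (Z(T) = (1/(2*T) + 0)*(-5 + T) = (1/(2*T))*(-5 + T) = (-5 + T)/(2*T))
f = -25 (f = -21 - 1*4 = -21 - 4 = -25)
(Z(7)*f)*19 = (((½)*(-5 + 7)/7)*(-25))*19 = (((½)*(⅐)*2)*(-25))*19 = ((⅐)*(-25))*19 = -25/7*19 = -475/7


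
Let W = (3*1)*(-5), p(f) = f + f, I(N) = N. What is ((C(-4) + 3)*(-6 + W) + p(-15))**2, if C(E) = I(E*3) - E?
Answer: 5625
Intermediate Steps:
p(f) = 2*f
W = -15 (W = 3*(-5) = -15)
C(E) = 2*E (C(E) = E*3 - E = 3*E - E = 2*E)
((C(-4) + 3)*(-6 + W) + p(-15))**2 = ((2*(-4) + 3)*(-6 - 15) + 2*(-15))**2 = ((-8 + 3)*(-21) - 30)**2 = (-5*(-21) - 30)**2 = (105 - 30)**2 = 75**2 = 5625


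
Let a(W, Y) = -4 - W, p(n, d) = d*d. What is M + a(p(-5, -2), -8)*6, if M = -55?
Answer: -103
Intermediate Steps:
p(n, d) = d²
M + a(p(-5, -2), -8)*6 = -55 + (-4 - 1*(-2)²)*6 = -55 + (-4 - 1*4)*6 = -55 + (-4 - 4)*6 = -55 - 8*6 = -55 - 48 = -103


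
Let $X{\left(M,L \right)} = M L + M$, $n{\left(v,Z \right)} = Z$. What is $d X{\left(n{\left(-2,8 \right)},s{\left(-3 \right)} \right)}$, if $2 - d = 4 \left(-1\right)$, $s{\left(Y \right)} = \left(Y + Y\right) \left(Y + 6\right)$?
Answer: $-816$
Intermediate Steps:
$s{\left(Y \right)} = 2 Y \left(6 + Y\right)$
$X{\left(M,L \right)} = M + L M$ ($X{\left(M,L \right)} = L M + M = M + L M$)
$d = 6$ ($d = 2 - 4 \left(-1\right) = 2 - -4 = 2 + 4 = 6$)
$d X{\left(n{\left(-2,8 \right)},s{\left(-3 \right)} \right)} = 6 \cdot 8 \left(1 + 2 \left(-3\right) \left(6 - 3\right)\right) = 6 \cdot 8 \left(1 + 2 \left(-3\right) 3\right) = 6 \cdot 8 \left(1 - 18\right) = 6 \cdot 8 \left(-17\right) = 6 \left(-136\right) = -816$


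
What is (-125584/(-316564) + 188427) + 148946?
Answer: 26700067989/79141 ≈ 3.3737e+5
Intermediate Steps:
(-125584/(-316564) + 188427) + 148946 = (-125584*(-1/316564) + 188427) + 148946 = (31396/79141 + 188427) + 148946 = 14912332603/79141 + 148946 = 26700067989/79141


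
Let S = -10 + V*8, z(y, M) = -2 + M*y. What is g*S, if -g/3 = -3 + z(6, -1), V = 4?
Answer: 726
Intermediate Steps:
g = 33 (g = -3*(-3 + (-2 - 1*6)) = -3*(-3 + (-2 - 6)) = -3*(-3 - 8) = -3*(-11) = 33)
S = 22 (S = -10 + 4*8 = -10 + 32 = 22)
g*S = 33*22 = 726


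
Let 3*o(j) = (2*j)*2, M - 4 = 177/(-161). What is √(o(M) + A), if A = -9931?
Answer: I*√2315890815/483 ≈ 99.635*I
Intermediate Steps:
M = 467/161 (M = 4 + 177/(-161) = 4 + 177*(-1/161) = 4 - 177/161 = 467/161 ≈ 2.9006)
o(j) = 4*j/3 (o(j) = ((2*j)*2)/3 = (4*j)/3 = 4*j/3)
√(o(M) + A) = √((4/3)*(467/161) - 9931) = √(1868/483 - 9931) = √(-4794805/483) = I*√2315890815/483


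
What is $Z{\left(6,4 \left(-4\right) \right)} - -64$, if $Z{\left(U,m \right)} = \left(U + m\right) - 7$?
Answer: $47$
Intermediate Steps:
$Z{\left(U,m \right)} = -7 + U + m$
$Z{\left(6,4 \left(-4\right) \right)} - -64 = \left(-7 + 6 + 4 \left(-4\right)\right) - -64 = \left(-7 + 6 - 16\right) + 64 = -17 + 64 = 47$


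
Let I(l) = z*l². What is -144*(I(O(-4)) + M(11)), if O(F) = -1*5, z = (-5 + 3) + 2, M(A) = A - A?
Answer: 0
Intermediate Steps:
M(A) = 0
z = 0 (z = -2 + 2 = 0)
O(F) = -5
I(l) = 0 (I(l) = 0*l² = 0)
-144*(I(O(-4)) + M(11)) = -144*(0 + 0) = -144*0 = 0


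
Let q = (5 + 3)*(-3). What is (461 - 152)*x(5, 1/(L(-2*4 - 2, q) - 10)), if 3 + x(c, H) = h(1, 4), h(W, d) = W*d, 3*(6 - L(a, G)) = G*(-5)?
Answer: 309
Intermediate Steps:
q = -24 (q = 8*(-3) = -24)
L(a, G) = 6 + 5*G/3 (L(a, G) = 6 - G*(-5)/3 = 6 - (-5)*G/3 = 6 + 5*G/3)
x(c, H) = 1 (x(c, H) = -3 + 1*4 = -3 + 4 = 1)
(461 - 152)*x(5, 1/(L(-2*4 - 2, q) - 10)) = (461 - 152)*1 = 309*1 = 309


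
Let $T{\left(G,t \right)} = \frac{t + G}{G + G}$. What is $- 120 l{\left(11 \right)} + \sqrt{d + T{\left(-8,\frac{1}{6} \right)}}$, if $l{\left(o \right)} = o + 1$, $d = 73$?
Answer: $-1440 + \frac{\sqrt{42330}}{24} \approx -1431.4$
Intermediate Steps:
$T{\left(G,t \right)} = \frac{G + t}{2 G}$
$l{\left(o \right)} = 1 + o$
$- 120 l{\left(11 \right)} + \sqrt{d + T{\left(-8,\frac{1}{6} \right)}} = - 120 \left(1 + 11\right) + \sqrt{73 + \frac{-8 + \frac{1}{6}}{2 \left(-8\right)}} = \left(-120\right) 12 + \sqrt{73 + \frac{1}{2} \left(- \frac{1}{8}\right) \left(-8 + \frac{1}{6}\right)} = -1440 + \sqrt{73 + \frac{1}{2} \left(- \frac{1}{8}\right) \left(- \frac{47}{6}\right)} = -1440 + \sqrt{73 + \frac{47}{96}} = -1440 + \sqrt{\frac{7055}{96}} = -1440 + \frac{\sqrt{42330}}{24}$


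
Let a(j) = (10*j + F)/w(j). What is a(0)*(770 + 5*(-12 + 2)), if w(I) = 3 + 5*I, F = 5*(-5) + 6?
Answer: -4560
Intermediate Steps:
F = -19 (F = -25 + 6 = -19)
a(j) = (-19 + 10*j)/(3 + 5*j) (a(j) = (10*j - 19)/(3 + 5*j) = (-19 + 10*j)/(3 + 5*j))
a(0)*(770 + 5*(-12 + 2)) = ((-19 + 10*0)/(3 + 5*0))*(770 + 5*(-12 + 2)) = ((-19 + 0)/(3 + 0))*(770 + 5*(-10)) = (-19/3)*(770 - 50) = ((⅓)*(-19))*720 = -19/3*720 = -4560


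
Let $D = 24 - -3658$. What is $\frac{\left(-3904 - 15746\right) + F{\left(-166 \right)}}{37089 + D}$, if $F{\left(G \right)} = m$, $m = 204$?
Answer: $- \frac{19446}{40771} \approx -0.47696$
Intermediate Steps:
$F{\left(G \right)} = 204$
$D = 3682$ ($D = 24 + 3658 = 3682$)
$\frac{\left(-3904 - 15746\right) + F{\left(-166 \right)}}{37089 + D} = \frac{\left(-3904 - 15746\right) + 204}{37089 + 3682} = \frac{-19650 + 204}{40771} = \left(-19446\right) \frac{1}{40771} = - \frac{19446}{40771}$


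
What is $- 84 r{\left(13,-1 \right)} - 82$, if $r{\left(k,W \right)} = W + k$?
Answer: $-1090$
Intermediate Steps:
$- 84 r{\left(13,-1 \right)} - 82 = - 84 \left(-1 + 13\right) - 82 = \left(-84\right) 12 - 82 = -1008 - 82 = -1090$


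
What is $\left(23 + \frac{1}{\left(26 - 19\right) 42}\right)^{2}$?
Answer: $\frac{45738169}{86436} \approx 529.16$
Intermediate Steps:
$\left(23 + \frac{1}{\left(26 - 19\right) 42}\right)^{2} = \left(23 + \frac{1}{7} \cdot \frac{1}{42}\right)^{2} = \left(23 + \frac{1}{294}\right)^{2} = \left(\frac{6763}{294}\right)^{2} = \frac{45738169}{86436}$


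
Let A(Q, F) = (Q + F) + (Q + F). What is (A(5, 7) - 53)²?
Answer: 841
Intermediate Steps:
A(Q, F) = 2*F + 2*Q (A(Q, F) = (F + Q) + (F + Q) = 2*F + 2*Q)
(A(5, 7) - 53)² = ((2*7 + 2*5) - 53)² = ((14 + 10) - 53)² = (24 - 53)² = (-29)² = 841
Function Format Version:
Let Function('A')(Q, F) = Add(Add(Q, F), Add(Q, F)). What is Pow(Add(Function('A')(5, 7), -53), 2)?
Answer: 841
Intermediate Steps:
Function('A')(Q, F) = Add(Mul(2, F), Mul(2, Q)) (Function('A')(Q, F) = Add(Add(F, Q), Add(F, Q)) = Add(Mul(2, F), Mul(2, Q)))
Pow(Add(Function('A')(5, 7), -53), 2) = Pow(Add(Add(Mul(2, 7), Mul(2, 5)), -53), 2) = Pow(Add(Add(14, 10), -53), 2) = Pow(Add(24, -53), 2) = Pow(-29, 2) = 841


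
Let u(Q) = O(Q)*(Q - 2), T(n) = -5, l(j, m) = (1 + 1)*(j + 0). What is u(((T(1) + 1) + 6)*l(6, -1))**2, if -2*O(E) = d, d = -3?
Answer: 1089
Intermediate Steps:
O(E) = 3/2 (O(E) = -1/2*(-3) = 3/2)
l(j, m) = 2*j
u(Q) = -3 + 3*Q/2 (u(Q) = 3*(Q - 2)/2 = 3*(-2 + Q)/2 = -3 + 3*Q/2)
u(((T(1) + 1) + 6)*l(6, -1))**2 = (-3 + 3*(((-5 + 1) + 6)*(2*6))/2)**2 = (-3 + 3*((-4 + 6)*12)/2)**2 = (-3 + 3*(2*12)/2)**2 = (-3 + (3/2)*24)**2 = (-3 + 36)**2 = 33**2 = 1089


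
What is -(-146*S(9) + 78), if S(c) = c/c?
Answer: 68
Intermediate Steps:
S(c) = 1
-(-146*S(9) + 78) = -(-146*1 + 78) = -(-146 + 78) = -1*(-68) = 68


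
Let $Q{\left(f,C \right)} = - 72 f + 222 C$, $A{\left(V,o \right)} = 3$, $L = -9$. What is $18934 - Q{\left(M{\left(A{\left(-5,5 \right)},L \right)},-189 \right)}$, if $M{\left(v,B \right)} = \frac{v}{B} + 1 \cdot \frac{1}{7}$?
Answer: $\frac{426148}{7} \approx 60878.0$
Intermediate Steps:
$M{\left(v,B \right)} = \frac{1}{7} + \frac{v}{B}$ ($M{\left(v,B \right)} = \frac{v}{B} + 1 \cdot \frac{1}{7} = \frac{v}{B} + \frac{1}{7} = \frac{1}{7} + \frac{v}{B}$)
$18934 - Q{\left(M{\left(A{\left(-5,5 \right)},L \right)},-189 \right)} = 18934 - \left(- 72 \frac{3 + \frac{1}{7} \left(-9\right)}{-9} + 222 \left(-189\right)\right) = 18934 - \left(- 72 \left(- \frac{3 - \frac{9}{7}}{9}\right) - 41958\right) = 18934 - \left(- 72 \left(\left(- \frac{1}{9}\right) \frac{12}{7}\right) - 41958\right) = 18934 - \left(\left(-72\right) \left(- \frac{4}{21}\right) - 41958\right) = 18934 - \left(\frac{96}{7} - 41958\right) = 18934 - - \frac{293610}{7} = 18934 + \frac{293610}{7} = \frac{426148}{7}$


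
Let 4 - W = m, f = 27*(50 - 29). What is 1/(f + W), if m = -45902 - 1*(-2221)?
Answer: 1/44252 ≈ 2.2598e-5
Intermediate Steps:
f = 567 (f = 27*21 = 567)
m = -43681 (m = -45902 + 2221 = -43681)
W = 43685 (W = 4 - 1*(-43681) = 4 + 43681 = 43685)
1/(f + W) = 1/(567 + 43685) = 1/44252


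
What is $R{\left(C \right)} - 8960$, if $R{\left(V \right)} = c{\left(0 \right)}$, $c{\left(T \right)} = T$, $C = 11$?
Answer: $-8960$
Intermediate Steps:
$R{\left(V \right)} = 0$
$R{\left(C \right)} - 8960 = 0 - 8960 = -8960$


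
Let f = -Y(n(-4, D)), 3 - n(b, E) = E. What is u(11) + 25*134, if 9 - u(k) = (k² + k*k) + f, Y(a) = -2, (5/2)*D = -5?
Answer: 3115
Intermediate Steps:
D = -2 (D = (⅖)*(-5) = -2)
n(b, E) = 3 - E
f = 2 (f = -1*(-2) = 2)
u(k) = 7 - 2*k² (u(k) = 9 - ((k² + k*k) + 2) = 9 - ((k² + k²) + 2) = 9 - (2*k² + 2) = 9 - (2 + 2*k²) = 9 + (-2 - 2*k²) = 7 - 2*k²)
u(11) + 25*134 = (7 - 2*11²) + 25*134 = (7 - 2*121) + 3350 = (7 - 242) + 3350 = -235 + 3350 = 3115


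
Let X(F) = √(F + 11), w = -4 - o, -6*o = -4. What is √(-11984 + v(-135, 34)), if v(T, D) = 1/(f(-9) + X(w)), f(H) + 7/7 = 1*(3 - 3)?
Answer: √(35955 - 11984*√57)/√(-3 + √57) ≈ 109.47*I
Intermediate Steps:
o = ⅔ (o = -⅙*(-4) = ⅔ ≈ 0.66667)
w = -14/3 (w = -4 - 1*⅔ = -4 - ⅔ = -14/3 ≈ -4.6667)
f(H) = -1 (f(H) = -1 + 1*(3 - 3) = -1 + 1*0 = -1 + 0 = -1)
X(F) = √(11 + F)
v(T, D) = 1/(-1 + √57/3) (v(T, D) = 1/(-1 + √(11 - 14/3)) = 1/(-1 + √(19/3)) = 1/(-1 + √57/3))
√(-11984 + v(-135, 34)) = √(-11984 + (3/16 + √57/16)) = √(-191741/16 + √57/16)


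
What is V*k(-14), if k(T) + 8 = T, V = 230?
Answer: -5060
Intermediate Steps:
k(T) = -8 + T
V*k(-14) = 230*(-8 - 14) = 230*(-22) = -5060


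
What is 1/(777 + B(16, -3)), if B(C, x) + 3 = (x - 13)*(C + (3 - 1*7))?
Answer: 1/582 ≈ 0.0017182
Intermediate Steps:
B(C, x) = -3 + (-13 + x)*(-4 + C) (B(C, x) = -3 + (x - 13)*(C + (3 - 1*7)) = -3 + (-13 + x)*(C + (3 - 7)) = -3 + (-13 + x)*(C - 4) = -3 + (-13 + x)*(-4 + C))
1/(777 + B(16, -3)) = 1/(777 + (49 - 13*16 - 4*(-3) + 16*(-3))) = 1/(777 + (49 - 208 + 12 - 48)) = 1/(777 - 195) = 1/582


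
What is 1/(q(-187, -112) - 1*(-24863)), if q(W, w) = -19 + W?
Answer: 1/24657 ≈ 4.0556e-5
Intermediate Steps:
1/(q(-187, -112) - 1*(-24863)) = 1/((-19 - 187) - 1*(-24863)) = 1/(-206 + 24863) = 1/24657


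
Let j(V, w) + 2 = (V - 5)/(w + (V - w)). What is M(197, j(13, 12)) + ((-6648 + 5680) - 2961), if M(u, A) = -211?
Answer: -4140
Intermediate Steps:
j(V, w) = -2 + (-5 + V)/V (j(V, w) = -2 + (V - 5)/(w + (V - w)) = -2 + (-5 + V)/V)
M(197, j(13, 12)) + ((-6648 + 5680) - 2961) = -211 + ((-6648 + 5680) - 2961) = -211 + (-968 - 2961) = -211 - 3929 = -4140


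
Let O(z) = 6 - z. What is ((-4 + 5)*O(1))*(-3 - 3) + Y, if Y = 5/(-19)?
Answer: -575/19 ≈ -30.263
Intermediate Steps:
Y = -5/19 (Y = 5*(-1/19) = -5/19 ≈ -0.26316)
((-4 + 5)*O(1))*(-3 - 3) + Y = ((-4 + 5)*(6 - 1*1))*(-3 - 3) - 5/19 = (1*(6 - 1))*(-6) - 5/19 = (1*5)*(-6) - 5/19 = 5*(-6) - 5/19 = -30 - 5/19 = -575/19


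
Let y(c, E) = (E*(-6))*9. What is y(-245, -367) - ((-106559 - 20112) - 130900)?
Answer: 277389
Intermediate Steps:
y(c, E) = -54*E (y(c, E) = -6*E*9 = -54*E)
y(-245, -367) - ((-106559 - 20112) - 130900) = -54*(-367) - ((-106559 - 20112) - 130900) = 19818 - (-126671 - 130900) = 19818 - 1*(-257571) = 19818 + 257571 = 277389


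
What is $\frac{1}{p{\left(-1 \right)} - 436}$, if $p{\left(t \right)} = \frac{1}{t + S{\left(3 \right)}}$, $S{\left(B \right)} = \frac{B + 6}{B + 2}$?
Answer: $- \frac{4}{1739} \approx -0.0023002$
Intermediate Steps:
$S{\left(B \right)} = \frac{6 + B}{2 + B}$
$p{\left(t \right)} = \frac{1}{\frac{9}{5} + t}$ ($p{\left(t \right)} = \frac{1}{t + \frac{6 + 3}{2 + 3}} = \frac{1}{t + \frac{1}{5} \cdot 9} = \frac{1}{t + \frac{9}{5}} = \frac{1}{\frac{9}{5} + t}$)
$\frac{1}{p{\left(-1 \right)} - 436} = \frac{1}{\frac{5}{9 + 5 \left(-1\right)} - 436} = \frac{1}{\frac{5}{9 - 5} - 436} = \frac{1}{\frac{5}{4} - 436} = \frac{1}{- \frac{1739}{4}} = - \frac{4}{1739}$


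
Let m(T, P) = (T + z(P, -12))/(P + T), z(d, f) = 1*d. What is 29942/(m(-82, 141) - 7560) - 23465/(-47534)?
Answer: -1245891093/359309506 ≈ -3.4675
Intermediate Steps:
z(d, f) = d
m(T, P) = 1 (m(T, P) = (T + P)/(P + T) = (P + T)/(P + T) = 1)
29942/(m(-82, 141) - 7560) - 23465/(-47534) = 29942/(1 - 7560) - 23465/(-47534) = 29942/(-7559) - 23465*(-1/47534) = 29942*(-1/7559) + 23465/47534 = -29942/7559 + 23465/47534 = -1245891093/359309506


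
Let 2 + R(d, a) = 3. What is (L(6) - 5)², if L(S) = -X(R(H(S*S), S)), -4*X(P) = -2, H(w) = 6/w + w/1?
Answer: 121/4 ≈ 30.250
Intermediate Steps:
H(w) = w + 6/w (H(w) = 6/w + w*1 = 6/w + w = w + 6/w)
R(d, a) = 1 (R(d, a) = -2 + 3 = 1)
X(P) = ½ (X(P) = -¼*(-2) = ½)
L(S) = -½ (L(S) = -1*½ = -½)
(L(6) - 5)² = (-½ - 5)² = (-11/2)² = 121/4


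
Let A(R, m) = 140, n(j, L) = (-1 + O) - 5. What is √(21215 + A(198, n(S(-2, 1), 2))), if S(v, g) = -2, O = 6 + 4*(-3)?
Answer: √21355 ≈ 146.13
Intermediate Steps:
O = -6 (O = 6 - 12 = -6)
n(j, L) = -12 (n(j, L) = (-1 - 6) - 5 = -7 - 5 = -12)
√(21215 + A(198, n(S(-2, 1), 2))) = √(21215 + 140) = √21355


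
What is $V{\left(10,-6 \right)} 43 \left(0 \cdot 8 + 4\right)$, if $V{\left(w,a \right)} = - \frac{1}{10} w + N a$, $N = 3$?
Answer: $-3268$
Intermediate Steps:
$V{\left(w,a \right)} = 3 a - \frac{w}{10}$ ($V{\left(w,a \right)} = - \frac{1}{10} w + 3 a = \left(-1\right) \frac{1}{10} w + 3 a = - \frac{w}{10} + 3 a = 3 a - \frac{w}{10}$)
$V{\left(10,-6 \right)} 43 \left(0 \cdot 8 + 4\right) = \left(3 \left(-6\right) - 1\right) 43 \left(0 \cdot 8 + 4\right) = \left(-18 - 1\right) 43 \left(0 + 4\right) = \left(-19\right) 43 \cdot 4 = \left(-817\right) 4 = -3268$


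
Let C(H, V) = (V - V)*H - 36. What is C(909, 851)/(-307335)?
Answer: 12/102445 ≈ 0.00011714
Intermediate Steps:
C(H, V) = -36 (C(H, V) = 0*H - 36 = 0 - 36 = -36)
C(909, 851)/(-307335) = -36/(-307335) = -36*(-1/307335) = 12/102445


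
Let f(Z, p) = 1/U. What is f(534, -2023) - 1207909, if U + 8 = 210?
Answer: -243997617/202 ≈ -1.2079e+6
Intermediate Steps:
U = 202 (U = -8 + 210 = 202)
f(Z, p) = 1/202
f(534, -2023) - 1207909 = 1/202 - 1207909 = -243997617/202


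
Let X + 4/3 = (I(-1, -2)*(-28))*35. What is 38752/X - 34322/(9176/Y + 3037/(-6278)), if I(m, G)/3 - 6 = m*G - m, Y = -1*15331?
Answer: 32778367296090608/1033650877525 ≈ 31711.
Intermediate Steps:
Y = -15331
I(m, G) = 18 - 3*m + 3*G*m (I(m, G) = 18 + 3*(m*G - m) = 18 + 3*(G*m - m) = 18 + 3*(-m + G*m) = 18 + (-3*m + 3*G*m) = 18 - 3*m + 3*G*m)
X = -79384/3 (X = -4/3 + ((18 - 3*(-1) + 3*(-2)*(-1))*(-28))*35 = -4/3 + ((18 + 3 + 6)*(-28))*35 = -4/3 + (27*(-28))*35 = -4/3 - 756*35 = -4/3 - 26460 = -79384/3 ≈ -26461.)
38752/X - 34322/(9176/Y + 3037/(-6278)) = 38752/(-79384/3) - 34322/(9176/(-15331) + 3037/(-6278)) = 38752*(-3/79384) - 34322/(9176*(-1/15331) + 3037*(-1/6278)) = -14532/9923 - 34322/(-9176/15331 - 3037/6278) = -14532/9923 - 34322/(-104167175/96248018) = -14532/9923 - 34322*(-96248018/104167175) = -14532/9923 + 3303424473796/104167175 = 32778367296090608/1033650877525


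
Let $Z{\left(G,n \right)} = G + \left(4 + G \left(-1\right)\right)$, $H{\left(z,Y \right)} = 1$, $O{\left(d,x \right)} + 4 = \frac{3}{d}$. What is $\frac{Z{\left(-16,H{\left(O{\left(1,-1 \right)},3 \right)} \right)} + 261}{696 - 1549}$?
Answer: $- \frac{265}{853} \approx -0.31067$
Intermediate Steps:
$O{\left(d,x \right)} = -4 + \frac{3}{d}$
$Z{\left(G,n \right)} = 4$ ($Z{\left(G,n \right)} = G - \left(-4 + G\right) = 4$)
$\frac{Z{\left(-16,H{\left(O{\left(1,-1 \right)},3 \right)} \right)} + 261}{696 - 1549} = \frac{4 + 261}{696 - 1549} = \frac{1}{-853} \cdot 265 = \left(- \frac{1}{853}\right) 265 = - \frac{265}{853}$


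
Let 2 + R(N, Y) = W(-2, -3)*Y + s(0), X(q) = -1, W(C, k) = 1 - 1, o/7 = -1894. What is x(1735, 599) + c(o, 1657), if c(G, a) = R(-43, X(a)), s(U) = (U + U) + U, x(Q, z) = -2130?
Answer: -2132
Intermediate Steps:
o = -13258 (o = 7*(-1894) = -13258)
W(C, k) = 0
s(U) = 3*U (s(U) = 2*U + U = 3*U)
R(N, Y) = -2 (R(N, Y) = -2 + (0*Y + 3*0) = -2 + (0 + 0) = -2 + 0 = -2)
c(G, a) = -2
x(1735, 599) + c(o, 1657) = -2130 - 2 = -2132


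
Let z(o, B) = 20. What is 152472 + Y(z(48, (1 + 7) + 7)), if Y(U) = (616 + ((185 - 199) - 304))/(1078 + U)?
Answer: 83707277/549 ≈ 1.5247e+5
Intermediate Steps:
Y(U) = 298/(1078 + U) (Y(U) = (616 + (-14 - 304))/(1078 + U) = (616 - 318)/(1078 + U) = 298/(1078 + U))
152472 + Y(z(48, (1 + 7) + 7)) = 152472 + 298/(1078 + 20) = 152472 + 298/1098 = 152472 + 298*(1/1098) = 152472 + 149/549 = 83707277/549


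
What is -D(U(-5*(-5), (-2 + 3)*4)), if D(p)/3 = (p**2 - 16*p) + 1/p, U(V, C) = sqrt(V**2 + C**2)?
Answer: -1923 + 30765*sqrt(641)/641 ≈ -707.86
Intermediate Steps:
U(V, C) = sqrt(C**2 + V**2)
D(p) = -48*p + 3/p + 3*p**2 (D(p) = 3*((p**2 - 16*p) + 1/p) = 3*(1/p + p**2 - 16*p) = -48*p + 3/p + 3*p**2)
-D(U(-5*(-5), (-2 + 3)*4)) = -3*(1 + (sqrt(((-2 + 3)*4)**2 + (-5*(-5))**2))**2*(-16 + sqrt(((-2 + 3)*4)**2 + (-5*(-5))**2)))/(sqrt(((-2 + 3)*4)**2 + (-5*(-5))**2)) = -3*(1 + (sqrt((1*4)**2 + 25**2))**2*(-16 + sqrt((1*4)**2 + 25**2)))/(sqrt((1*4)**2 + 25**2)) = -3*(1 + (sqrt(4**2 + 625))**2*(-16 + sqrt(4**2 + 625)))/(sqrt(4**2 + 625)) = -3*(1 + (sqrt(16 + 625))**2*(-16 + sqrt(16 + 625)))/(sqrt(16 + 625)) = -3*(1 + (sqrt(641))**2*(-16 + sqrt(641)))/(sqrt(641)) = -3*sqrt(641)/641*(1 + 641*(-16 + sqrt(641))) = -3*sqrt(641)/641*(1 + (-10256 + 641*sqrt(641))) = -3*sqrt(641)/641*(-10255 + 641*sqrt(641)) = -3*sqrt(641)*(-10255 + 641*sqrt(641))/641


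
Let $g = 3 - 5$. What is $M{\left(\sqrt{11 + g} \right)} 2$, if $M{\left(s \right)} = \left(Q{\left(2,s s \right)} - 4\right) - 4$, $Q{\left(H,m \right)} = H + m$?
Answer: $6$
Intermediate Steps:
$g = -2$
$M{\left(s \right)} = -6 + s^{2}$ ($M{\left(s \right)} = \left(\left(2 + s s\right) - 4\right) - 4 = \left(\left(2 + s^{2}\right) - 4\right) - 4 = \left(-2 + s^{2}\right) - 4 = -6 + s^{2}$)
$M{\left(\sqrt{11 + g} \right)} 2 = \left(-6 + \left(\sqrt{11 - 2}\right)^{2}\right) 2 = \left(-6 + \left(\sqrt{9}\right)^{2}\right) 2 = \left(-6 + 3^{2}\right) 2 = \left(-6 + 9\right) 2 = 3 \cdot 2 = 6$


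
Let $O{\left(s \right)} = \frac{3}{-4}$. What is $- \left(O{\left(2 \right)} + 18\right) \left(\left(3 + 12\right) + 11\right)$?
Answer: $- \frac{897}{2} \approx -448.5$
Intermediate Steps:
$O{\left(s \right)} = - \frac{3}{4}$ ($O{\left(s \right)} = 3 \left(- \frac{1}{4}\right) = - \frac{3}{4}$)
$- \left(O{\left(2 \right)} + 18\right) \left(\left(3 + 12\right) + 11\right) = - \left(- \frac{3}{4} + 18\right) \left(\left(3 + 12\right) + 11\right) = - \frac{69 \left(15 + 11\right)}{4} = - \frac{69 \cdot 26}{4} = \left(-1\right) \frac{897}{2} = - \frac{897}{2}$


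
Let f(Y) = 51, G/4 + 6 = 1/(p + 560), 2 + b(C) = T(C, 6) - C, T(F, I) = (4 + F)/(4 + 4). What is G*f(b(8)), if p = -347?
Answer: -86836/71 ≈ -1223.0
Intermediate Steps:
T(F, I) = 1/2 + F/8 (T(F, I) = (4 + F)/8 = (4 + F)*(1/8) = 1/2 + F/8)
b(C) = -3/2 - 7*C/8 (b(C) = -2 + ((1/2 + C/8) - C) = -2 + (1/2 - 7*C/8) = -3/2 - 7*C/8)
G = -5108/213 (G = -24 + 4/(-347 + 560) = -24 + 4/213 = -5108/213 ≈ -23.981)
G*f(b(8)) = -5108/213*51 = -86836/71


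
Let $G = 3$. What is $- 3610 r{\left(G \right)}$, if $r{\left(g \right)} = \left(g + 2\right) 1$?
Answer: $-18050$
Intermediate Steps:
$r{\left(g \right)} = 2 + g$ ($r{\left(g \right)} = \left(2 + g\right) 1 = 2 + g$)
$- 3610 r{\left(G \right)} = - 3610 \left(2 + 3\right) = \left(-3610\right) 5 = -18050$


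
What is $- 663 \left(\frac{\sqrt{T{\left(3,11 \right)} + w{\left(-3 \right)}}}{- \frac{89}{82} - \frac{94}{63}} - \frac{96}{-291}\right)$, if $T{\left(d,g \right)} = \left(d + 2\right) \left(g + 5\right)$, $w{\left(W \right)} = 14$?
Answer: $- \frac{21216}{97} + \frac{3425058 \sqrt{94}}{13315} \approx 2275.2$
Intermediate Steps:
$T{\left(d,g \right)} = \left(2 + d\right) \left(5 + g\right)$
$- 663 \left(\frac{\sqrt{T{\left(3,11 \right)} + w{\left(-3 \right)}}}{- \frac{89}{82} - \frac{94}{63}} - \frac{96}{-291}\right) = - 663 \left(\frac{\sqrt{\left(10 + 2 \cdot 11 + 5 \cdot 3 + 3 \cdot 11\right) + 14}}{- \frac{89}{82} - \frac{94}{63}} - \frac{96}{-291}\right) = - 663 \left(\frac{\sqrt{\left(10 + 22 + 15 + 33\right) + 14}}{\left(-89\right) \frac{1}{82} - \frac{94}{63}} - - \frac{32}{97}\right) = - 663 \left(\frac{\sqrt{80 + 14}}{- \frac{89}{82} - \frac{94}{63}} + \frac{32}{97}\right) = - 663 \left(\frac{\sqrt{94}}{- \frac{13315}{5166}} + \frac{32}{97}\right) = - 663 \left(\sqrt{94} \left(- \frac{5166}{13315}\right) + \frac{32}{97}\right) = - 663 \left(- \frac{5166 \sqrt{94}}{13315} + \frac{32}{97}\right) = - 663 \left(\frac{32}{97} - \frac{5166 \sqrt{94}}{13315}\right) = - \frac{21216}{97} + \frac{3425058 \sqrt{94}}{13315}$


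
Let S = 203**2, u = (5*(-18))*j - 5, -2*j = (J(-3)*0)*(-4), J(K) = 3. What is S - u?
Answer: 41214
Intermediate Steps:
j = 0 (j = -3*0*(-4)/2 = -0*(-4) = -1/2*0 = 0)
u = -5 (u = (5*(-18))*0 - 5 = -90*0 - 5 = 0 - 5 = -5)
S = 41209
S - u = 41209 - 1*(-5) = 41209 + 5 = 41214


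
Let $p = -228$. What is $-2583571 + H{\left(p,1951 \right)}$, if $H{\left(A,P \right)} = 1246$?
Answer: $-2582325$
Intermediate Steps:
$-2583571 + H{\left(p,1951 \right)} = -2583571 + 1246 = -2582325$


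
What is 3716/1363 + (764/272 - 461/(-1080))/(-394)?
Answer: 26799977699/9859723920 ≈ 2.7181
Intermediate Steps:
3716/1363 + (764/272 - 461/(-1080))/(-394) = 3716*(1/1363) + (764*(1/272) - 461*(-1/1080))*(-1/394) = 3716/1363 + (191/68 + 461/1080)*(-1/394) = 3716/1363 + (59407/18360)*(-1/394) = 3716/1363 - 59407/7233840 = 26799977699/9859723920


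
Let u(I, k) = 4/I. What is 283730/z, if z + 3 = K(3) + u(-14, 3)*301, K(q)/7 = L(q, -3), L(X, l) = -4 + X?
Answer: -141865/48 ≈ -2955.5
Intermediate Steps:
K(q) = -28 + 7*q (K(q) = 7*(-4 + q) = -28 + 7*q)
z = -96 (z = -3 + ((-28 + 7*3) + (4/(-14))*301) = -3 + ((-28 + 21) + (4*(-1/14))*301) = -3 + (-7 - 2/7*301) = -3 + (-7 - 86) = -3 - 93 = -96)
283730/z = 283730/(-96) = 283730*(-1/96) = -141865/48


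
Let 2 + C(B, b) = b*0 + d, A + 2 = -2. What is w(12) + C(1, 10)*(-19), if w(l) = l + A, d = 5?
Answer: -49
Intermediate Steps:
A = -4 (A = -2 - 2 = -4)
w(l) = -4 + l (w(l) = l - 4 = -4 + l)
C(B, b) = 3 (C(B, b) = -2 + (b*0 + 5) = -2 + (0 + 5) = -2 + 5 = 3)
w(12) + C(1, 10)*(-19) = (-4 + 12) + 3*(-19) = 8 - 57 = -49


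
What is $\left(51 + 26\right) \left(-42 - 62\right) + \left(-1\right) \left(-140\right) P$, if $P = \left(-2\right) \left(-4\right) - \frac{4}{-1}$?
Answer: $-6328$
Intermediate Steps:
$P = 12$ ($P = 8 - -4 = 8 + 4 = 12$)
$\left(51 + 26\right) \left(-42 - 62\right) + \left(-1\right) \left(-140\right) P = \left(51 + 26\right) \left(-42 - 62\right) + \left(-1\right) \left(-140\right) 12 = 77 \left(-104\right) + 140 \cdot 12 = -8008 + 1680 = -6328$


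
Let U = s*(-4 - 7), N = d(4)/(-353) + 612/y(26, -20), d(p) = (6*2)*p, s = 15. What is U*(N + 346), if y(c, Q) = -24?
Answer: -37319205/706 ≈ -52860.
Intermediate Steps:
d(p) = 12*p
N = -18099/706 (N = (12*4)/(-353) + 612/(-24) = 48*(-1/353) + 612*(-1/24) = -48/353 - 51/2 = -18099/706 ≈ -25.636)
U = -165 (U = 15*(-4 - 7) = 15*(-11) = -165)
U*(N + 346) = -165*(-18099/706 + 346) = -165*226177/706 = -37319205/706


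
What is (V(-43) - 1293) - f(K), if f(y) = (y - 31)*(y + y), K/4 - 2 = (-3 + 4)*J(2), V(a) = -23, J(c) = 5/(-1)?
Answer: -2348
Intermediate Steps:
J(c) = -5 (J(c) = 5*(-1) = -5)
K = -12 (K = 8 + 4*((-3 + 4)*(-5)) = 8 + 4*(1*(-5)) = 8 + 4*(-5) = 8 - 20 = -12)
f(y) = 2*y*(-31 + y) (f(y) = (-31 + y)*(2*y) = 2*y*(-31 + y))
(V(-43) - 1293) - f(K) = (-23 - 1293) - 2*(-12)*(-31 - 12) = -1316 - 2*(-12)*(-43) = -1316 - 1*1032 = -1316 - 1032 = -2348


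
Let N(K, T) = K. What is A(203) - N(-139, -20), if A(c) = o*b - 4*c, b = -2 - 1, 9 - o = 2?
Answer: -694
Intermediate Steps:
o = 7 (o = 9 - 1*2 = 9 - 2 = 7)
b = -3
A(c) = -21 - 4*c (A(c) = 7*(-3) - 4*c = -21 - 4*c)
A(203) - N(-139, -20) = (-21 - 4*203) - 1*(-139) = (-21 - 812) + 139 = -833 + 139 = -694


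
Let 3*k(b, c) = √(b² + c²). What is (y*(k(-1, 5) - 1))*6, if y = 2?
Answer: -12 + 4*√26 ≈ 8.3961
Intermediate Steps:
k(b, c) = √(b² + c²)/3
(y*(k(-1, 5) - 1))*6 = (2*(√((-1)² + 5²)/3 - 1))*6 = (2*(√(1 + 25)/3 - 1))*6 = (2*(√26/3 - 1))*6 = (2*(-1 + √26/3))*6 = (-2 + 2*√26/3)*6 = -12 + 4*√26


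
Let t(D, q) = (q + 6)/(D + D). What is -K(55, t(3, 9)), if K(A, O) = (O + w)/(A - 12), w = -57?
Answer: 109/86 ≈ 1.2674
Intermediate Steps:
t(D, q) = (6 + q)/(2*D) (t(D, q) = (6 + q)/((2*D)) = (6 + q)*(1/(2*D)) = (6 + q)/(2*D))
K(A, O) = (-57 + O)/(-12 + A) (K(A, O) = (O - 57)/(A - 12) = (-57 + O)/(-12 + A))
-K(55, t(3, 9)) = -(-57 + (½)*(6 + 9)/3)/(-12 + 55) = -(-57 + (½)*(⅓)*15)/43 = -(-57 + 5/2)/43 = -(-109)/(43*2) = -1*(-109/86) = 109/86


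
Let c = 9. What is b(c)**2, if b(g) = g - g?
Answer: 0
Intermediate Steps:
b(g) = 0
b(c)**2 = 0**2 = 0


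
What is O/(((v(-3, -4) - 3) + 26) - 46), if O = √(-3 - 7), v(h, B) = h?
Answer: -I*√10/26 ≈ -0.12163*I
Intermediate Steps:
O = I*√10 (O = √(-10) = I*√10 ≈ 3.1623*I)
O/(((v(-3, -4) - 3) + 26) - 46) = (I*√10)/(((-3 - 3) + 26) - 46) = (I*√10)/((-6 + 26) - 46) = (I*√10)/(20 - 46) = (I*√10)/(-26) = (I*√10)*(-1/26) = -I*√10/26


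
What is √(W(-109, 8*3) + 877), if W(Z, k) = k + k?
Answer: 5*√37 ≈ 30.414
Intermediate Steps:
W(Z, k) = 2*k
√(W(-109, 8*3) + 877) = √(2*(8*3) + 877) = √(2*24 + 877) = √(48 + 877) = √925 = 5*√37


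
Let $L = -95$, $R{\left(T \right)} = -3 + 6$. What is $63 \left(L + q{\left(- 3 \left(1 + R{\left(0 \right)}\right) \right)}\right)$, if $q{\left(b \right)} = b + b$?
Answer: $-7497$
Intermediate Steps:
$R{\left(T \right)} = 3$
$q{\left(b \right)} = 2 b$
$63 \left(L + q{\left(- 3 \left(1 + R{\left(0 \right)}\right) \right)}\right) = 63 \left(-95 + 2 \left(- 3 \left(1 + 3\right)\right)\right) = 63 \left(-95 + 2 \left(\left(-3\right) 4\right)\right) = 63 \left(-95 + 2 \left(-12\right)\right) = 63 \left(-95 - 24\right) = 63 \left(-119\right) = -7497$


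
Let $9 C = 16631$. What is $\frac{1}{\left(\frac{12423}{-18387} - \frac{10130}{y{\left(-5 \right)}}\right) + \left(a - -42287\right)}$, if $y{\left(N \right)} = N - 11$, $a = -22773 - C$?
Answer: $\frac{49032}{897215017} \approx 5.4649 \cdot 10^{-5}$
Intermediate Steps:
$C = \frac{16631}{9}$ ($C = \frac{1}{9} \cdot 16631 = \frac{16631}{9} \approx 1847.9$)
$a = - \frac{221588}{9}$ ($a = -22773 - \frac{16631}{9} = - \frac{221588}{9} \approx -24621.0$)
$y{\left(N \right)} = -11 + N$ ($y{\left(N \right)} = N - 11 = -11 + N$)
$\frac{1}{\left(\frac{12423}{-18387} - \frac{10130}{y{\left(-5 \right)}}\right) + \left(a - -42287\right)} = \frac{1}{\left(\frac{12423}{-18387} - \frac{10130}{-11 - 5}\right) - - \frac{158995}{9}} = \frac{1}{\left(12423 \left(- \frac{1}{18387}\right) - \frac{10130}{-16}\right) + \left(- \frac{221588}{9} + 42287\right)} = \frac{1}{\left(- \frac{4141}{6129} - - \frac{5065}{8}\right) + \frac{158995}{9}} = \frac{1}{\left(- \frac{4141}{6129} + \frac{5065}{8}\right) + \frac{158995}{9}} = \frac{1}{\frac{31010257}{49032} + \frac{158995}{9}} = \frac{1}{\frac{897215017}{49032}} = \frac{49032}{897215017}$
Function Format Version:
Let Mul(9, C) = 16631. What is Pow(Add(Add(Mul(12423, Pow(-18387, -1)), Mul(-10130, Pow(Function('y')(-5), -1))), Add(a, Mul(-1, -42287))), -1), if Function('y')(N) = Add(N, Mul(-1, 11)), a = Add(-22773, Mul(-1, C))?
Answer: Rational(49032, 897215017) ≈ 5.4649e-5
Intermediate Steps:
C = Rational(16631, 9) (C = Mul(Rational(1, 9), 16631) = Rational(16631, 9) ≈ 1847.9)
a = Rational(-221588, 9) (a = Add(-22773, Mul(-1, Rational(16631, 9))) = Add(-22773, Rational(-16631, 9)) = Rational(-221588, 9) ≈ -24621.)
Function('y')(N) = Add(-11, N) (Function('y')(N) = Add(N, -11) = Add(-11, N))
Pow(Add(Add(Mul(12423, Pow(-18387, -1)), Mul(-10130, Pow(Function('y')(-5), -1))), Add(a, Mul(-1, -42287))), -1) = Pow(Add(Add(Mul(12423, Pow(-18387, -1)), Mul(-10130, Pow(Add(-11, -5), -1))), Add(Rational(-221588, 9), Mul(-1, -42287))), -1) = Pow(Add(Add(Mul(12423, Rational(-1, 18387)), Mul(-10130, Pow(-16, -1))), Add(Rational(-221588, 9), 42287)), -1) = Pow(Add(Add(Rational(-4141, 6129), Mul(-10130, Rational(-1, 16))), Rational(158995, 9)), -1) = Pow(Add(Add(Rational(-4141, 6129), Rational(5065, 8)), Rational(158995, 9)), -1) = Pow(Add(Rational(31010257, 49032), Rational(158995, 9)), -1) = Pow(Rational(897215017, 49032), -1) = Rational(49032, 897215017)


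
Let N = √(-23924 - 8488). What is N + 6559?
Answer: 6559 + 2*I*√8103 ≈ 6559.0 + 180.03*I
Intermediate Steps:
N = 2*I*√8103 (N = √(-32412) = 2*I*√8103 ≈ 180.03*I)
N + 6559 = 2*I*√8103 + 6559 = 6559 + 2*I*√8103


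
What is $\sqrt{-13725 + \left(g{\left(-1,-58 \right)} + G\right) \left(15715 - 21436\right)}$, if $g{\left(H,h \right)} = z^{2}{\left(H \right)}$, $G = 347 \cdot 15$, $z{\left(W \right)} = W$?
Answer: $i \sqrt{29797251} \approx 5458.7 i$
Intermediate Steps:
$G = 5205$
$g{\left(H,h \right)} = H^{2}$
$\sqrt{-13725 + \left(g{\left(-1,-58 \right)} + G\right) \left(15715 - 21436\right)} = \sqrt{-13725 + \left(\left(-1\right)^{2} + 5205\right) \left(15715 - 21436\right)} = \sqrt{-13725 + \left(1 + 5205\right) \left(-5721\right)} = \sqrt{-13725 + 5206 \left(-5721\right)} = \sqrt{-13725 - 29783526} = \sqrt{-29797251} = i \sqrt{29797251}$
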